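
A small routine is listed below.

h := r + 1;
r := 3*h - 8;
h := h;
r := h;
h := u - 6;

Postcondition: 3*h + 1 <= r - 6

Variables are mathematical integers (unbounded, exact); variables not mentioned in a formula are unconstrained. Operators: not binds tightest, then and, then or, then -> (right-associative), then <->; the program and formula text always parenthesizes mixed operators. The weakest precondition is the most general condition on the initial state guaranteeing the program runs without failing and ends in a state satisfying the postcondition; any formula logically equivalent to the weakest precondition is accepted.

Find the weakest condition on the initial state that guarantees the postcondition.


Working backward. After the program, the postcondition 3*h + 1 <= r - 6 must hold; in canonical form it is 3*h <= r - 7.
Before h := u - 6: 3*u <= r + 11
Before r := h: 3*u <= h + 11
Before h := h: 3*u <= h + 11
Before r := 3*h - 8: 3*u <= h + 11
Before h := r + 1: 3*u <= r + 12
Answer: WP = 3*u <= r + 12


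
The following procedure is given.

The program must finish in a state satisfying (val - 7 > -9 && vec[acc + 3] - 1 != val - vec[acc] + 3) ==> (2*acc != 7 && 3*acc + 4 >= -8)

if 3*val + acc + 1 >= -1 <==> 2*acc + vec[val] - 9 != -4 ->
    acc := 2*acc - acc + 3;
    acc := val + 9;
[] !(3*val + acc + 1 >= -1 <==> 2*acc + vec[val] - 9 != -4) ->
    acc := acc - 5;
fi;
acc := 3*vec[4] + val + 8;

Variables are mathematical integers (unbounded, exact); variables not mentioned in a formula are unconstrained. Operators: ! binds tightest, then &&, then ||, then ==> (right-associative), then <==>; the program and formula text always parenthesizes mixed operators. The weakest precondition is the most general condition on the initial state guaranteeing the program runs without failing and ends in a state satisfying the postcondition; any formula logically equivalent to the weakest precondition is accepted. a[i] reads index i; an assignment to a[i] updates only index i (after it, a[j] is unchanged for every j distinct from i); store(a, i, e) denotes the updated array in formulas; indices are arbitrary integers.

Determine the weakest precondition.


Working backward. After the program, the postcondition (val - 7 > -9 && vec[acc + 3] - 1 != val - vec[acc] + 3) ==> (2*acc != 7 && 3*acc + 4 >= -8) must hold; in canonical form it is (val > -2 && vec[acc + 3] + vec[acc] != val + 4) ==> (2*acc != 7 && 3*acc >= -12).
Before acc := 3*vec[4] + val + 8: (val > -2 && vec[3*vec[4] + val + 11] + vec[3*vec[4] + val + 8] != val + 4) ==> (6*vec[4] + 2*val != -9 && 9*vec[4] + 3*val >= -36)
Then branch requires (val > -2 && vec[3*vec[4] + val + 11] + vec[3*vec[4] + val + 8] != val + 4) ==> (6*vec[4] + 2*val != -9 && 9*vec[4] + 3*val >= -36); else branch requires (val > -2 && vec[3*vec[4] + val + 11] + vec[3*vec[4] + val + 8] != val + 4) ==> (6*vec[4] + 2*val != -9 && 9*vec[4] + 3*val >= -36).
Before the if: ((acc + 3*val >= -2 <==> vec[val] + 2*acc != 5) ==> ((val > -2 && vec[3*vec[4] + val + 11] + vec[3*vec[4] + val + 8] != val + 4) ==> (6*vec[4] + 2*val != -9 && 9*vec[4] + 3*val >= -36))) && ((!(acc + 3*val >= -2 <==> vec[val] + 2*acc != 5)) ==> ((val > -2 && vec[3*vec[4] + val + 11] + vec[3*vec[4] + val + 8] != val + 4) ==> (6*vec[4] + 2*val != -9 && 9*vec[4] + 3*val >= -36)))
Answer: WP = ((acc + 3*val >= -2 <==> vec[val] + 2*acc != 5) ==> ((val > -2 && vec[3*vec[4] + val + 11] + vec[3*vec[4] + val + 8] != val + 4) ==> (6*vec[4] + 2*val != -9 && 9*vec[4] + 3*val >= -36))) && ((!(acc + 3*val >= -2 <==> vec[val] + 2*acc != 5)) ==> ((val > -2 && vec[3*vec[4] + val + 11] + vec[3*vec[4] + val + 8] != val + 4) ==> (6*vec[4] + 2*val != -9 && 9*vec[4] + 3*val >= -36)))


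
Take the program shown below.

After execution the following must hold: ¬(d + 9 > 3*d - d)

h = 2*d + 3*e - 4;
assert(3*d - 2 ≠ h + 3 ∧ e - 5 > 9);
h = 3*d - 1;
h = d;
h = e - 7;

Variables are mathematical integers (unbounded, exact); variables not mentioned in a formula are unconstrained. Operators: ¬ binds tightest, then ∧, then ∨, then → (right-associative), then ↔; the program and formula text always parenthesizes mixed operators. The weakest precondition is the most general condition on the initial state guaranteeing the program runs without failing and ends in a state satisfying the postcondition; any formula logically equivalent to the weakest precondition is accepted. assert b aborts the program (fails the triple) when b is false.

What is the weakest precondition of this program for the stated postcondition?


Working backward. After the program, the postcondition ¬(d + 9 > 3*d - d) must hold; in canonical form it is ¬(d < 9).
Before h := e - 7: ¬(d < 9)
Before h := d: ¬(d < 9)
Before h := 3*d - 1: ¬(d < 9)
Before assert 3*d - 2 ≠ h + 3 ∧ e - 5 > 9: 3*d ≠ h + 5 ∧ e > 14 ∧ (¬(d < 9))
Before h := 2*d + 3*e - 4: d ≠ 3*e + 1 ∧ e > 14 ∧ (¬(d < 9))
Answer: WP = d ≠ 3*e + 1 ∧ e > 14 ∧ (¬(d < 9))


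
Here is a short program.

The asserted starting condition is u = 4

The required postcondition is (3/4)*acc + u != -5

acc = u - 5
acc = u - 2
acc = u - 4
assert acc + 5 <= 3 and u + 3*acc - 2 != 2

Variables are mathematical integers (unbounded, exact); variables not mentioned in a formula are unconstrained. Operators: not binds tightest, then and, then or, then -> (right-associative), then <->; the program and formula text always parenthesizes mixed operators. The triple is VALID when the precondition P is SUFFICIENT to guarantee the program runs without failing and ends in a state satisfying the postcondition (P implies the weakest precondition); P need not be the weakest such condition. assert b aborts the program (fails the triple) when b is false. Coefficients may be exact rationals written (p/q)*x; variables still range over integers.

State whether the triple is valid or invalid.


Working backward. After the program, (3/4)*acc + u != -5 must hold.
Before assert acc + 5 <= 3 and u + 3*acc - 2 != 2: acc <= -2 and 3*acc + u != 4 and (3/4)*acc + u != -5
Before acc := u - 4: u <= 2 and 4*u != 16 and (7/4)*u != -2
Before acc := u - 2: u <= 2 and 4*u != 16 and (7/4)*u != -2
Before acc := u - 5: u <= 2 and 4*u != 16 and (7/4)*u != -2
The weakest precondition is u <= 2 and 4*u != 16 and (7/4)*u != -2.
Check whether u = 4 implies it.
Countermodel: at the initial state u = 4, the precondition holds but the weakest precondition fails.
Answer: invalid


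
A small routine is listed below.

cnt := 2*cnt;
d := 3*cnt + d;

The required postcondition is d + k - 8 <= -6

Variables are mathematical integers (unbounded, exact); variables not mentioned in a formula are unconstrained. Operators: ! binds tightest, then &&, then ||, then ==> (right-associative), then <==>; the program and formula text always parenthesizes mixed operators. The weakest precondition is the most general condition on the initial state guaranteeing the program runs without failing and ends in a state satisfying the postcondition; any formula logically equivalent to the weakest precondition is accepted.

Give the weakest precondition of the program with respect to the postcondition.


Working backward. After the program, the postcondition d + k - 8 <= -6 must hold; in canonical form it is d + k <= 2.
Before d := 3*cnt + d: 3*cnt + d + k <= 2
Before cnt := 2*cnt: 6*cnt + d + k <= 2
Answer: WP = 6*cnt + d + k <= 2


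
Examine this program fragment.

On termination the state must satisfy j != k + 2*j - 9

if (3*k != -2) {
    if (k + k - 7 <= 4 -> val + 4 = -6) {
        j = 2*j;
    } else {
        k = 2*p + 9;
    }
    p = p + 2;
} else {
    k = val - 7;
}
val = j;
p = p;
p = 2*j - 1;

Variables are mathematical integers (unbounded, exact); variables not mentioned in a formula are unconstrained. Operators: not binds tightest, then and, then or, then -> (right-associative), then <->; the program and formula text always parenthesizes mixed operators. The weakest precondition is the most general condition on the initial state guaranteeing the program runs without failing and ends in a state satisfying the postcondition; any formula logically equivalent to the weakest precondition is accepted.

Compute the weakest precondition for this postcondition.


Working backward. After the program, the postcondition j != k + 2*j - 9 must hold; in canonical form it is j + k != 9.
Before p := 2*j - 1: j + k != 9
Before p := p: j + k != 9
Before val := j: j + k != 9
Then branch requires ((2*k <= 11 -> val = -10) -> 2*j + k != 9) and ((not (2*k <= 11 -> val = -10)) -> j + 2*p != 0); else branch requires j + val != 16.
Before the if: (3*k != -2 -> (((2*k <= 11 -> val = -10) -> 2*j + k != 9) and ((not (2*k <= 11 -> val = -10)) -> j + 2*p != 0))) and ((not (3*k != -2)) -> j + val != 16)
Answer: WP = (3*k != -2 -> (((2*k <= 11 -> val = -10) -> 2*j + k != 9) and ((not (2*k <= 11 -> val = -10)) -> j + 2*p != 0))) and ((not (3*k != -2)) -> j + val != 16)


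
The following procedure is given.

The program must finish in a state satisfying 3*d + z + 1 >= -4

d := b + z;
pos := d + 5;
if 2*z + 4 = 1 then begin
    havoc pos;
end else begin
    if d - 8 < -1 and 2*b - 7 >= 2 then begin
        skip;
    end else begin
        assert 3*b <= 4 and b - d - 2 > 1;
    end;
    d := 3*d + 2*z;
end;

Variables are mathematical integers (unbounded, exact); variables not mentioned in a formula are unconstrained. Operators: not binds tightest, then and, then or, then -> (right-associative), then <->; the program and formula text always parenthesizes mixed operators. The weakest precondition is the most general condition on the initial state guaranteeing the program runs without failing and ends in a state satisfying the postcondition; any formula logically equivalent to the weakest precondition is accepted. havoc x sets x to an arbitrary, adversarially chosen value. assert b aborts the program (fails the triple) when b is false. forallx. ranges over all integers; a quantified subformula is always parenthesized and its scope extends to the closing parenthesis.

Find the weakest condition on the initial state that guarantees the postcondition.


Working backward. After the program, the postcondition 3*d + z + 1 >= -4 must hold; in canonical form it is 3*d + z >= -5.
Then branch requires 3*d + z >= -5; else branch requires ((d < 7 and 2*b >= 9) -> 9*d + 7*z >= -5) and ((not (d < 7 and 2*b >= 9)) -> (3*b <= 4 and b > d + 3 and 9*d + 7*z >= -5)).
Before the if: (2*z = -3 -> 3*d + z >= -5) and ((not (2*z = -3)) -> (((d < 7 and 2*b >= 9) -> 9*d + 7*z >= -5) and ((not (d < 7 and 2*b >= 9)) -> (3*b <= 4 and b > d + 3 and 9*d + 7*z >= -5))))
Before pos := d + 5: (2*z = -3 -> 3*d + z >= -5) and ((not (2*z = -3)) -> (((d < 7 and 2*b >= 9) -> 9*d + 7*z >= -5) and ((not (d < 7 and 2*b >= 9)) -> (3*b <= 4 and b > d + 3 and 9*d + 7*z >= -5))))
Before d := b + z: (2*z = -3 -> 3*b + 4*z >= -5) and ((not (2*z = -3)) -> (((b + z < 7 and 2*b >= 9) -> 9*b + 16*z >= -5) and ((not (b + z < 7 and 2*b >= 9)) -> (3*b <= 4 and z < -3 and 9*b + 16*z >= -5))))
Answer: WP = (2*z = -3 -> 3*b + 4*z >= -5) and ((not (2*z = -3)) -> (((b + z < 7 and 2*b >= 9) -> 9*b + 16*z >= -5) and ((not (b + z < 7 and 2*b >= 9)) -> (3*b <= 4 and z < -3 and 9*b + 16*z >= -5))))


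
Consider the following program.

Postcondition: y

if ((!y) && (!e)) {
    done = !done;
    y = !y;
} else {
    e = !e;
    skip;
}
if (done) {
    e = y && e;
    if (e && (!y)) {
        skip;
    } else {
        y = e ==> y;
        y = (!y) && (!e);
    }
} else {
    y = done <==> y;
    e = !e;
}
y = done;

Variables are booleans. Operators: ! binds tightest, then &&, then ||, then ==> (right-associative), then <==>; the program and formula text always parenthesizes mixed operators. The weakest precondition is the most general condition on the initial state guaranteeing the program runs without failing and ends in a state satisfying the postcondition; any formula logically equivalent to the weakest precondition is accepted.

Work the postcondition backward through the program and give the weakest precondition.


Working backward. After the program, y must hold.
Before y := done: done
Then branch requires done; else branch requires done.
Before the if: (!done) ==> done
Then branch requires done ==> (!done); else branch requires (!done) ==> done.
Before the if: (((!y) && (!e)) ==> (done ==> (!done))) && ((!((!y) && (!e))) ==> ((!done) ==> done))
Answer: WP = (((!y) && (!e)) ==> (done ==> (!done))) && ((!((!y) && (!e))) ==> ((!done) ==> done))


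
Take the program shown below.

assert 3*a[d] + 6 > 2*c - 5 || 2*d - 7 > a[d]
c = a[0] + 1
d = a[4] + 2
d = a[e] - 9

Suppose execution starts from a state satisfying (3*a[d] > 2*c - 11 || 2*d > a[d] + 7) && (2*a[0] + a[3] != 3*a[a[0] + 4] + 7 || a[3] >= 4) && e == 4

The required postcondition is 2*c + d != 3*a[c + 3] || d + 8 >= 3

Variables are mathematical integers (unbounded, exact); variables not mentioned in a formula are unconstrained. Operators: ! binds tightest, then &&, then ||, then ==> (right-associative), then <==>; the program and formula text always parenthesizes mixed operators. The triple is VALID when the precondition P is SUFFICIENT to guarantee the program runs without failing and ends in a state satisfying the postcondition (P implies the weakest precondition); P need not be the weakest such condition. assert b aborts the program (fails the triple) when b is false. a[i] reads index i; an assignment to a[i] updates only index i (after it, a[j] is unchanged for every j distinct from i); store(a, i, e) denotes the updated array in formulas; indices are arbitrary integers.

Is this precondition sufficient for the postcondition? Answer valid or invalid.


Working backward. After the program, the postcondition 2*c + d != 3*a[c + 3] || d + 8 >= 3 must hold; in canonical form it is 2*c + d != 3*a[c + 3] || d >= -5.
Before d := a[e] - 9: a[e] + 2*c != 3*a[c + 3] + 9 || a[e] >= 4
Before d := a[4] + 2: a[e] + 2*c != 3*a[c + 3] + 9 || a[e] >= 4
Before c := a[0] + 1: 2*a[0] + a[e] != 3*a[a[0] + 4] + 7 || a[e] >= 4
Before assert 3*a[d] + 6 > 2*c - 5 || 2*d - 7 > a[d]: (3*a[d] > 2*c - 11 || 2*d > a[d] + 7) && (2*a[0] + a[e] != 3*a[a[0] + 4] + 7 || a[e] >= 4)
The weakest precondition is (3*a[d] > 2*c - 11 || 2*d > a[d] + 7) && (2*a[0] + a[e] != 3*a[a[0] + 4] + 7 || a[e] >= 4).
Check whether (3*a[d] > 2*c - 11 || 2*d > a[d] + 7) && (2*a[0] + a[3] != 3*a[a[0] + 4] + 7 || a[3] >= 4) && e == 4 implies it.
Countermodel: at the initial state a = {[0] = 35382, [3] = 2, [4] = 1, [6516] = 30152, [35386] = 23586, elsewhere 30152}, c = 0, d = 6516, e = 4, the precondition holds but the weakest precondition fails.
Answer: invalid


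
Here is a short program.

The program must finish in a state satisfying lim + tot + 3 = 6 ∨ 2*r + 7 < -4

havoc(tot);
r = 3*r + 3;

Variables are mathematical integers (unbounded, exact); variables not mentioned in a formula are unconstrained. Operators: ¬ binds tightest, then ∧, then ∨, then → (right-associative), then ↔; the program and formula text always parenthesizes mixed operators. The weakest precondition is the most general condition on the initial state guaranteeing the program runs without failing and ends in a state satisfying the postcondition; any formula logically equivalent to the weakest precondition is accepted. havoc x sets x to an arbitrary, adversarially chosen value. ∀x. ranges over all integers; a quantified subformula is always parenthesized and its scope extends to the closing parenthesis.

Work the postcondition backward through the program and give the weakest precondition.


Working backward. After the program, the postcondition lim + tot + 3 = 6 ∨ 2*r + 7 < -4 must hold; in canonical form it is lim + tot = 3 ∨ 2*r < -11.
Before r := 3*r + 3: lim + tot = 3 ∨ 6*r < -17
Before havoc tot: ∀tot_1. (lim + tot_1 = 3 ∨ 6*r < -17)
Answer: WP = ∀tot_1. (lim + tot_1 = 3 ∨ 6*r < -17)


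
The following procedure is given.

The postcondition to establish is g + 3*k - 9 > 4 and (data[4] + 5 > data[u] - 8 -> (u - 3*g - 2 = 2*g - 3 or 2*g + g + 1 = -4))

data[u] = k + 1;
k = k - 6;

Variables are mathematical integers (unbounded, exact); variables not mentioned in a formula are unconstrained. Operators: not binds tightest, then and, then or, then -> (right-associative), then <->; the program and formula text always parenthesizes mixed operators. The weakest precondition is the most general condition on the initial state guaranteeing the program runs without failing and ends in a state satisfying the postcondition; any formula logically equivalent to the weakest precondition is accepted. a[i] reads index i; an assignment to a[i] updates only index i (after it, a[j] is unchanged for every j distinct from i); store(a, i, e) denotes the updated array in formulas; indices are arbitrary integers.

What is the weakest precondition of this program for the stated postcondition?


Working backward. After the program, the postcondition g + 3*k - 9 > 4 and (data[4] + 5 > data[u] - 8 -> (u - 3*g - 2 = 2*g - 3 or 2*g + g + 1 = -4)) must hold; in canonical form it is g + 3*k > 13 and (data[4] > data[u] - 13 -> (u = 5*g - 1 or 3*g = -5)).
Before k := k - 6: g + 3*k > 31 and (data[4] > data[u] - 13 -> (u = 5*g - 1 or 3*g = -5))
Before data[u] := k + 1: g + 3*k > 31 and (store(data, u, k + 1)[4] > store(data, u, k + 1)[u] - 13 -> (u = 5*g - 1 or 3*g = -5))
Answer: WP = g + 3*k > 31 and (store(data, u, k + 1)[4] > store(data, u, k + 1)[u] - 13 -> (u = 5*g - 1 or 3*g = -5))


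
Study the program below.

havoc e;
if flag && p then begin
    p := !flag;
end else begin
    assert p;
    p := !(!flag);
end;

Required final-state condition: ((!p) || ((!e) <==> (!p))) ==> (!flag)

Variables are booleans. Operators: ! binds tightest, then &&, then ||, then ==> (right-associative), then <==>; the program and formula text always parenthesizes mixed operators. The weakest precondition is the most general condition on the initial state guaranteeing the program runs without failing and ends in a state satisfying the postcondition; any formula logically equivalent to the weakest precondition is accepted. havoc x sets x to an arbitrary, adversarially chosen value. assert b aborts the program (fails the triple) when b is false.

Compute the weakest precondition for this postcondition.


Working backward. After the program, ((!p) || ((!e) <==> (!p))) ==> (!flag) must hold.
Then branch requires (flag || ((!e) <==> flag)) ==> (!flag); else branch requires p && (((!flag) || ((!e) <==> (!flag))) ==> (!flag)).
Before the if: ((flag && p) ==> ((flag || ((!e) <==> flag)) ==> (!flag))) && ((!(flag && p)) ==> (p && (((!flag) || ((!e) <==> (!flag))) ==> (!flag))))
Before havoc e: ((flag && p) ==> (!flag)) && ((!(flag && p)) ==> (p && (!flag))) && ((flag && p) ==> (flag ==> (!flag))) && ((!(flag && p)) ==> p)
Answer: WP = ((flag && p) ==> (!flag)) && ((!(flag && p)) ==> (p && (!flag))) && ((flag && p) ==> (flag ==> (!flag))) && ((!(flag && p)) ==> p)


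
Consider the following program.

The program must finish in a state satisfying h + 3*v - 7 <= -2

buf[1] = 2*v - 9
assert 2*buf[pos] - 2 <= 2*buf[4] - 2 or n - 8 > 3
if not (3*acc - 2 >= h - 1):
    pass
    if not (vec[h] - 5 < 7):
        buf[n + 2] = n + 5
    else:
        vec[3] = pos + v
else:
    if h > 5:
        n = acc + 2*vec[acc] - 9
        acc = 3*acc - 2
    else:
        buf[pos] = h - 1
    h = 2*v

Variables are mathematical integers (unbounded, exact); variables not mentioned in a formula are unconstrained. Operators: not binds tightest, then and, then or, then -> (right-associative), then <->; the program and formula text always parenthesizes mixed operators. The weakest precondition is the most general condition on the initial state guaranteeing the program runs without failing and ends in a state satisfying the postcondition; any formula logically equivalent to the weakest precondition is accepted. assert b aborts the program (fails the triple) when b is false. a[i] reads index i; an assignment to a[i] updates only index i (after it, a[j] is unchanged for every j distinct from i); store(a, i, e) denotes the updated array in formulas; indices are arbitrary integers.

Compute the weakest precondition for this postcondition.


Working backward. After the program, the postcondition h + 3*v - 7 <= -2 must hold; in canonical form it is h + 3*v <= 5.
Then branch requires ((not (vec[h] < 12)) -> h + 3*v <= 5) and (vec[h] < 12 -> h + 3*v <= 5); else branch requires (h > 5 -> 5*v <= 5) and ((not (h > 5)) -> 5*v <= 5).
Before the if: ((not (3*acc >= h + 1)) -> (((not (vec[h] < 12)) -> h + 3*v <= 5) and (vec[h] < 12 -> h + 3*v <= 5))) and (3*acc >= h + 1 -> ((h > 5 -> 5*v <= 5) and ((not (h > 5)) -> 5*v <= 5)))
Before assert 2*buf[pos] - 2 <= 2*buf[4] - 2 or n - 8 > 3: (2*buf[pos] <= 2*buf[4] or n > 11) and ((not (3*acc >= h + 1)) -> (((not (vec[h] < 12)) -> h + 3*v <= 5) and (vec[h] < 12 -> h + 3*v <= 5))) and (3*acc >= h + 1 -> ((h > 5 -> 5*v <= 5) and ((not (h > 5)) -> 5*v <= 5)))
Before buf[1] := 2*v - 9: (2*store(buf, 1, 2*v - 9)[pos] <= 2*buf[4] or n > 11) and ((not (3*acc >= h + 1)) -> (((not (vec[h] < 12)) -> h + 3*v <= 5) and (vec[h] < 12 -> h + 3*v <= 5))) and (3*acc >= h + 1 -> ((h > 5 -> 5*v <= 5) and ((not (h > 5)) -> 5*v <= 5)))
Answer: WP = (2*store(buf, 1, 2*v - 9)[pos] <= 2*buf[4] or n > 11) and ((not (3*acc >= h + 1)) -> (((not (vec[h] < 12)) -> h + 3*v <= 5) and (vec[h] < 12 -> h + 3*v <= 5))) and (3*acc >= h + 1 -> ((h > 5 -> 5*v <= 5) and ((not (h > 5)) -> 5*v <= 5)))


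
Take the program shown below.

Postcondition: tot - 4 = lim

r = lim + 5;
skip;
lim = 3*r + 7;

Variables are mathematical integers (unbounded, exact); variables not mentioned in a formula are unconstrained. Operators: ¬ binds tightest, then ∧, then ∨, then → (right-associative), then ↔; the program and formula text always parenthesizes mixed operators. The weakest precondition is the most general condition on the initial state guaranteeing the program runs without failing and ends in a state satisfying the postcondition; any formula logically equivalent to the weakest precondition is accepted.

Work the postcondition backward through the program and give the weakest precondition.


Working backward. After the program, the postcondition tot - 4 = lim must hold; in canonical form it is tot = lim + 4.
Before lim := 3*r + 7: tot = 3*r + 11
Before skip: tot = 3*r + 11
Before r := lim + 5: tot = 3*lim + 26
Answer: WP = tot = 3*lim + 26


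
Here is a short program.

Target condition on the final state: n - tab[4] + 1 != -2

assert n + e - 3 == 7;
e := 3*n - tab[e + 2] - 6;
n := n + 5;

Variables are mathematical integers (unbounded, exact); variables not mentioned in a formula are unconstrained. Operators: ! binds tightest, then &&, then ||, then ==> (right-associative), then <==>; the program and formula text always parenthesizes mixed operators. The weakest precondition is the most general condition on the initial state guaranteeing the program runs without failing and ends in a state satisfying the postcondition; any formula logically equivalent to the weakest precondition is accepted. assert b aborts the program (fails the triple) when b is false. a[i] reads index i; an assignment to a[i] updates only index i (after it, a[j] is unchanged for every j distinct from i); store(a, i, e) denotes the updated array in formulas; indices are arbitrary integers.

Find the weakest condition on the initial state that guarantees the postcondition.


Working backward. After the program, the postcondition n - tab[4] + 1 != -2 must hold; in canonical form it is n != tab[4] - 3.
Before n := n + 5: n != tab[4] - 8
Before e := 3*n - tab[e + 2] - 6: n != tab[4] - 8
Before assert n + e - 3 == 7: e + n == 10 && n != tab[4] - 8
Answer: WP = e + n == 10 && n != tab[4] - 8


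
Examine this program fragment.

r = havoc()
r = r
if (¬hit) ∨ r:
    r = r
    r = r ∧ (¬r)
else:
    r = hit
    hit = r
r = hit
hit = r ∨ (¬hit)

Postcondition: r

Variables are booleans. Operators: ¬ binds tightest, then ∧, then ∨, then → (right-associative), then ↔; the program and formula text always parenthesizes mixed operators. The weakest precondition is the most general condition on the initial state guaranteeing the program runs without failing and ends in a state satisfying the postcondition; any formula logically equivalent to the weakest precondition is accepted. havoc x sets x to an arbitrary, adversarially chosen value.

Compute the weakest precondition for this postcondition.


Working backward. After the program, r must hold.
Before hit := r ∨ (¬hit): r
Before r := hit: hit
Then branch requires hit; else branch requires hit.
Before the if: (((¬hit) ∨ r) → hit) ∧ ((¬((¬hit) ∨ r)) → hit)
Before r := r: (((¬hit) ∨ r) → hit) ∧ ((¬((¬hit) ∨ r)) → hit)
Before havoc r: hit ∧ ((¬hit) → hit)
Answer: WP = hit ∧ ((¬hit) → hit)


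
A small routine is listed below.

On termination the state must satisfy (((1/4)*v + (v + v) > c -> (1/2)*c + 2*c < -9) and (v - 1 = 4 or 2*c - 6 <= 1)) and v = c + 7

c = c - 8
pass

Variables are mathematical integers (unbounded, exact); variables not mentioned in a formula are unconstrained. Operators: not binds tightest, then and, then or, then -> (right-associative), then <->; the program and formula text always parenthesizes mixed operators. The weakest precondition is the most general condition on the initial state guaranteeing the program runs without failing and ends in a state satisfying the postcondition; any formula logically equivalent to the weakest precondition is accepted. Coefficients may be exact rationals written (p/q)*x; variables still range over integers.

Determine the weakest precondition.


Working backward. After the program, the postcondition (((1/4)*v + (v + v) > c -> (1/2)*c + 2*c < -9) and (v - 1 = 4 or 2*c - 6 <= 1)) and v = c + 7 must hold; in canonical form it is ((9/4)*v > c -> (5/2)*c < -9) and (v = 5 or 2*c <= 7) and v = c + 7.
Before skip: ((9/4)*v > c -> (5/2)*c < -9) and (v = 5 or 2*c <= 7) and v = c + 7
Before c := c - 8: ((9/4)*v > c - 8 -> (5/2)*c < 11) and (v = 5 or 2*c <= 23) and v = c - 1
Answer: WP = ((9/4)*v > c - 8 -> (5/2)*c < 11) and (v = 5 or 2*c <= 23) and v = c - 1


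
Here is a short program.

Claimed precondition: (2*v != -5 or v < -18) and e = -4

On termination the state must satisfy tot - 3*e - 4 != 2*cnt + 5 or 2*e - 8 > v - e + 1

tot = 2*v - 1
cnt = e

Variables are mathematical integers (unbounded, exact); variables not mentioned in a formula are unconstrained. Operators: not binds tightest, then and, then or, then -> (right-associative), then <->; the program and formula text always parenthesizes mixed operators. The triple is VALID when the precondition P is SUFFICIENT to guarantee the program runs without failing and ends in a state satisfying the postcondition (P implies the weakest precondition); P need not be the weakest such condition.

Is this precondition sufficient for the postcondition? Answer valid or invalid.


Working backward. After the program, the postcondition tot - 3*e - 4 != 2*cnt + 5 or 2*e - 8 > v - e + 1 must hold; in canonical form it is tot != 2*cnt + 3*e + 9 or 3*e > v + 9.
Before cnt := e: tot != 5*e + 9 or 3*e > v + 9
Before tot := 2*v - 1: 2*v != 5*e + 10 or 3*e > v + 9
The weakest precondition is 2*v != 5*e + 10 or 3*e > v + 9.
Check whether (2*v != -5 or v < -18) and e = -4 implies it.
Countermodel: at the initial state e = -4, v = -5, the precondition holds but the weakest precondition fails.
Answer: invalid


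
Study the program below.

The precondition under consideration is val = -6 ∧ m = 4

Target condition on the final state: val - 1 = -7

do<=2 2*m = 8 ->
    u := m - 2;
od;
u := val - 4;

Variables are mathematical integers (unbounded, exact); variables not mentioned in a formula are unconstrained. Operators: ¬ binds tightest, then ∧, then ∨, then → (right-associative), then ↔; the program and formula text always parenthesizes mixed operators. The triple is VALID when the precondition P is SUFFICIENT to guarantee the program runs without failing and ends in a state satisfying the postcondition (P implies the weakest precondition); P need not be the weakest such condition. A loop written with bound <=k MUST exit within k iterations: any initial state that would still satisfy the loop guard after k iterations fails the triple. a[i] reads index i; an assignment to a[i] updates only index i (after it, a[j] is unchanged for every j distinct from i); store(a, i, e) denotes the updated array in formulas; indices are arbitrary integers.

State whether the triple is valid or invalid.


Working backward. After the program, the postcondition val - 1 = -7 must hold; in canonical form it is val = -6.
Before u := val - 4: val = -6
Before the loop (bound <=2), unroll the exhaustion recursion (WP_0 = exit-now case; WP_j = one more guarded iteration, up to j = 2):
  WP_0: (¬(2*m = 8)) ∧ val = -6
  WP_1: (2*m = 8 → ((¬(2*m = 8)) ∧ val = -6)) ∧ ((¬(2*m = 8)) → val = -6)
  WP_2: (2*m = 8 → ((2*m = 8 → ((¬(2*m = 8)) ∧ val = -6)) ∧ ((¬(2*m = 8)) → val = -6))) ∧ ((¬(2*m = 8)) → val = -6)
So before the loop: (2*m = 8 → ((2*m = 8 → ((¬(2*m = 8)) ∧ val = -6)) ∧ ((¬(2*m = 8)) → val = -6))) ∧ ((¬(2*m = 8)) → val = -6)
The weakest precondition is (2*m = 8 → ((2*m = 8 → ((¬(2*m = 8)) ∧ val = -6)) ∧ ((¬(2*m = 8)) → val = -6))) ∧ ((¬(2*m = 8)) → val = -6).
Check whether val = -6 ∧ m = 4 implies it.
Countermodel: at the initial state m = 4, val = -6, the precondition holds but the weakest precondition fails.
Answer: invalid


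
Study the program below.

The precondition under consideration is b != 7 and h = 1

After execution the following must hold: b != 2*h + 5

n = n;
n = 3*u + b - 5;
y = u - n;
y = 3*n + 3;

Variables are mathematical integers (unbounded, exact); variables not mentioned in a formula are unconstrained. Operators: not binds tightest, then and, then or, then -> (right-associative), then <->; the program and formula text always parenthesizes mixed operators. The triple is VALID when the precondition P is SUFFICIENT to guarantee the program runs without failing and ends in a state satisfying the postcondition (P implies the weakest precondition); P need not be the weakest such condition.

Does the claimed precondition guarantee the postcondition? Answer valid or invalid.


Working backward. After the program, b != 2*h + 5 must hold.
Before y := 3*n + 3: b != 2*h + 5
Before y := u - n: b != 2*h + 5
Before n := 3*u + b - 5: b != 2*h + 5
Before n := n: b != 2*h + 5
The weakest precondition is b != 2*h + 5.
Check whether b != 7 and h = 1 implies it.
Every state satisfying the precondition satisfies the weakest precondition: the implication holds.
Answer: valid


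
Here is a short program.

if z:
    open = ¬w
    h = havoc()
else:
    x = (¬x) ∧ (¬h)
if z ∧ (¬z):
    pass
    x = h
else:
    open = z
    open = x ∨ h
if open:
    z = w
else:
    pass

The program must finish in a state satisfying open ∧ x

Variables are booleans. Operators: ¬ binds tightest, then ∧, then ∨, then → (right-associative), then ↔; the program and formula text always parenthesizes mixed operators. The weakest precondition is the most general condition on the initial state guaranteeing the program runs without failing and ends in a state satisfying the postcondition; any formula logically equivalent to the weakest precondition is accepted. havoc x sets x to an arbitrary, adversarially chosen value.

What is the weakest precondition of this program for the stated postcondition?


Working backward. After the program, open ∧ x must hold.
Then branch requires open ∧ x; else branch requires open ∧ x.
Before the if: (open → (open ∧ x)) ∧ ((¬open) → (open ∧ x))
Then branch requires (open → (open ∧ h)) ∧ ((¬open) → (open ∧ h)); else branch requires ((x ∨ h) → ((x ∨ h) ∧ x)) ∧ ((¬(x ∨ h)) → ((x ∨ h) ∧ x)).
Before the if: ((x ∨ h) → ((x ∨ h) ∧ x)) ∧ ((¬(x ∨ h)) → ((x ∨ h) ∧ x))
Then branch requires x ∧ ((¬x) → x); else branch requires ((((¬x) ∧ (¬h)) ∨ h) → ((((¬x) ∧ (¬h)) ∨ h) ∧ (¬x) ∧ (¬h))) ∧ ((¬(((¬x) ∧ (¬h)) ∨ h)) → ((((¬x) ∧ (¬h)) ∨ h) ∧ (¬x) ∧ (¬h))).
Before the if: (z → (x ∧ ((¬x) → x))) ∧ ((¬z) → (((((¬x) ∧ (¬h)) ∨ h) → ((((¬x) ∧ (¬h)) ∨ h) ∧ (¬x) ∧ (¬h))) ∧ ((¬(((¬x) ∧ (¬h)) ∨ h)) → ((((¬x) ∧ (¬h)) ∨ h) ∧ (¬x) ∧ (¬h)))))
Answer: WP = (z → (x ∧ ((¬x) → x))) ∧ ((¬z) → (((((¬x) ∧ (¬h)) ∨ h) → ((((¬x) ∧ (¬h)) ∨ h) ∧ (¬x) ∧ (¬h))) ∧ ((¬(((¬x) ∧ (¬h)) ∨ h)) → ((((¬x) ∧ (¬h)) ∨ h) ∧ (¬x) ∧ (¬h)))))


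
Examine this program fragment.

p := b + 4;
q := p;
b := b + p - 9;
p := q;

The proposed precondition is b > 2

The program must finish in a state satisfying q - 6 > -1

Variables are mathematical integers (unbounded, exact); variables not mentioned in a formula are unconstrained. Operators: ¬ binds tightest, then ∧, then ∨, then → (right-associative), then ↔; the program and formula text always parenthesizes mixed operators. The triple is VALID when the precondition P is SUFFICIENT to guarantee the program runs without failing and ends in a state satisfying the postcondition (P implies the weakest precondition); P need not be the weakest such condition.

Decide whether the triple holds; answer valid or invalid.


Working backward. After the program, the postcondition q - 6 > -1 must hold; in canonical form it is q > 5.
Before p := q: q > 5
Before b := b + p - 9: q > 5
Before q := p: p > 5
Before p := b + 4: b > 1
The weakest precondition is b > 1.
Check whether b > 2 implies it.
Every state satisfying the precondition satisfies the weakest precondition: the implication holds.
Answer: valid


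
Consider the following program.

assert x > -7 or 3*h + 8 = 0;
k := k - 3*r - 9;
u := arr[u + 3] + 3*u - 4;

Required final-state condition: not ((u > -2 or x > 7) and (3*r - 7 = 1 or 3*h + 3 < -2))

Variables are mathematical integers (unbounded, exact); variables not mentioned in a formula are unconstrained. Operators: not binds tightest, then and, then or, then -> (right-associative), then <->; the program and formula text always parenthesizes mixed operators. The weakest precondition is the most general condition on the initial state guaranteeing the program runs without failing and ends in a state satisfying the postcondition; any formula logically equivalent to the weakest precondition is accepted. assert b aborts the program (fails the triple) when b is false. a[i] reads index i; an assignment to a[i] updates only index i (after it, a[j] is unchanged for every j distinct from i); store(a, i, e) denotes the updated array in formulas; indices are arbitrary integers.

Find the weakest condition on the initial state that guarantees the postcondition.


Working backward. After the program, the postcondition not ((u > -2 or x > 7) and (3*r - 7 = 1 or 3*h + 3 < -2)) must hold; in canonical form it is not ((u > -2 or x > 7) and (3*r = 8 or 3*h < -5)).
Before u := arr[u + 3] + 3*u - 4: not ((arr[u + 3] + 3*u > 2 or x > 7) and (3*r = 8 or 3*h < -5))
Before k := k - 3*r - 9: not ((arr[u + 3] + 3*u > 2 or x > 7) and (3*r = 8 or 3*h < -5))
Before assert x > -7 or 3*h + 8 = 0: (x > -7 or 3*h = -8) and (not ((arr[u + 3] + 3*u > 2 or x > 7) and (3*r = 8 or 3*h < -5)))
Answer: WP = (x > -7 or 3*h = -8) and (not ((arr[u + 3] + 3*u > 2 or x > 7) and (3*r = 8 or 3*h < -5)))


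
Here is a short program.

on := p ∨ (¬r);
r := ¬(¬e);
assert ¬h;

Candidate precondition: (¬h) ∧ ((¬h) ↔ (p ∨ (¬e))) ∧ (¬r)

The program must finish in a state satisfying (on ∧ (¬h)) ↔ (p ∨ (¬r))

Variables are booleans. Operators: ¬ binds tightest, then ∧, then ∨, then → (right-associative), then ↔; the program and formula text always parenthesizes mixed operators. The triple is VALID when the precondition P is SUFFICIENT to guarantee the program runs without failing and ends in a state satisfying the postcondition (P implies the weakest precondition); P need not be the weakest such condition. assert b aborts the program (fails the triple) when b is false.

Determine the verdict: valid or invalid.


Working backward. After the program, (on ∧ (¬h)) ↔ (p ∨ (¬r)) must hold.
Before assert ¬h: (¬h) ∧ ((on ∧ (¬h)) ↔ (p ∨ (¬r)))
Before r := ¬(¬e): (¬h) ∧ ((on ∧ (¬h)) ↔ (p ∨ (¬e)))
Before on := p ∨ (¬r): (¬h) ∧ (((p ∨ (¬r)) ∧ (¬h)) ↔ (p ∨ (¬e)))
The weakest precondition is (¬h) ∧ (((p ∨ (¬r)) ∧ (¬h)) ↔ (p ∨ (¬e))).
Check whether (¬h) ∧ ((¬h) ↔ (p ∨ (¬e))) ∧ (¬r) implies it.
Every state satisfying the precondition satisfies the weakest precondition: the implication holds.
Answer: valid


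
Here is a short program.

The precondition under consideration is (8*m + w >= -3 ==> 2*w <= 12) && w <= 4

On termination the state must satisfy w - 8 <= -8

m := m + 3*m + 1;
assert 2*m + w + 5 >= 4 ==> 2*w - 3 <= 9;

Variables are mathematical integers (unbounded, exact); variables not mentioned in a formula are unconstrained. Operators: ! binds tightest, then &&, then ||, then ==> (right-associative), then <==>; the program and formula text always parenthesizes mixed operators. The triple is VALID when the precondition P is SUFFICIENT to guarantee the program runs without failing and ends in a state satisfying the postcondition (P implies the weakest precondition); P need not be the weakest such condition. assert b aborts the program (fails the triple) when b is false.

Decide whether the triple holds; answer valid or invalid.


Working backward. After the program, the postcondition w - 8 <= -8 must hold; in canonical form it is w <= 0.
Before assert 2*m + w + 5 >= 4 ==> 2*w - 3 <= 9: (2*m + w >= -1 ==> 2*w <= 12) && w <= 0
Before m := m + 3*m + 1: (8*m + w >= -3 ==> 2*w <= 12) && w <= 0
The weakest precondition is (8*m + w >= -3 ==> 2*w <= 12) && w <= 0.
Check whether (8*m + w >= -3 ==> 2*w <= 12) && w <= 4 implies it.
Countermodel: at the initial state m = -1, w = 4, the precondition holds but the weakest precondition fails.
Answer: invalid


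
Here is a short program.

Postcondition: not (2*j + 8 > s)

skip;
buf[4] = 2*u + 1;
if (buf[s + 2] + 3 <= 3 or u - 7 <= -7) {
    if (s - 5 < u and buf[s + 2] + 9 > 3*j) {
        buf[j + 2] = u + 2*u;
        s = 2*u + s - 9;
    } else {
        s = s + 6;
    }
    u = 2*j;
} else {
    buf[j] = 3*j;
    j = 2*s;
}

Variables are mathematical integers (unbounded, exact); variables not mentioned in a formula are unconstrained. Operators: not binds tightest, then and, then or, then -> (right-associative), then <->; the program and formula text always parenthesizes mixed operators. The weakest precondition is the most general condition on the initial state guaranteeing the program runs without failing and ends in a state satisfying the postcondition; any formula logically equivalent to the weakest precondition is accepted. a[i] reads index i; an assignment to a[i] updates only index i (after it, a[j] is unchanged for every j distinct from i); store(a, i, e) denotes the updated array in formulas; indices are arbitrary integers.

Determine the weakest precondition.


Working backward. After the program, the postcondition not (2*j + 8 > s) must hold; in canonical form it is not (2*j > s - 8).
Then branch requires ((s < u + 5 and buf[s + 2] > 3*j - 9) -> (not (2*j > s + 2*u - 17))) and ((not (s < u + 5 and buf[s + 2] > 3*j - 9)) -> (not (2*j > s - 2))); else branch requires not (3*s > -8).
Before the if: ((buf[s + 2] <= 0 or u <= 0) -> (((s < u + 5 and buf[s + 2] > 3*j - 9) -> (not (2*j > s + 2*u - 17))) and ((not (s < u + 5 and buf[s + 2] > 3*j - 9)) -> (not (2*j > s - 2))))) and ((not (buf[s + 2] <= 0 or u <= 0)) -> (not (3*s > -8)))
Before buf[4] := 2*u + 1: ((store(buf, 4, 2*u + 1)[s + 2] <= 0 or u <= 0) -> (((s < u + 5 and store(buf, 4, 2*u + 1)[s + 2] > 3*j - 9) -> (not (2*j > s + 2*u - 17))) and ((not (s < u + 5 and store(buf, 4, 2*u + 1)[s + 2] > 3*j - 9)) -> (not (2*j > s - 2))))) and ((not (store(buf, 4, 2*u + 1)[s + 2] <= 0 or u <= 0)) -> (not (3*s > -8)))
Before skip: ((store(buf, 4, 2*u + 1)[s + 2] <= 0 or u <= 0) -> (((s < u + 5 and store(buf, 4, 2*u + 1)[s + 2] > 3*j - 9) -> (not (2*j > s + 2*u - 17))) and ((not (s < u + 5 and store(buf, 4, 2*u + 1)[s + 2] > 3*j - 9)) -> (not (2*j > s - 2))))) and ((not (store(buf, 4, 2*u + 1)[s + 2] <= 0 or u <= 0)) -> (not (3*s > -8)))
Answer: WP = ((store(buf, 4, 2*u + 1)[s + 2] <= 0 or u <= 0) -> (((s < u + 5 and store(buf, 4, 2*u + 1)[s + 2] > 3*j - 9) -> (not (2*j > s + 2*u - 17))) and ((not (s < u + 5 and store(buf, 4, 2*u + 1)[s + 2] > 3*j - 9)) -> (not (2*j > s - 2))))) and ((not (store(buf, 4, 2*u + 1)[s + 2] <= 0 or u <= 0)) -> (not (3*s > -8)))
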